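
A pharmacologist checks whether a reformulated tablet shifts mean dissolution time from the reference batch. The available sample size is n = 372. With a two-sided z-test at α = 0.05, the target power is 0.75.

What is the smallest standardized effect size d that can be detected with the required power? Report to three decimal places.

d ≈ 0.137

Need Φ(δ − 1.960) = 0.75, so δ = 1.960 + 0.674 = 2.634.
(Lower-tail contribution to power is negligible for δ > 0.)
δ = d·√n ⇒ d = δ/√n = 2.634/√372 = 0.1366.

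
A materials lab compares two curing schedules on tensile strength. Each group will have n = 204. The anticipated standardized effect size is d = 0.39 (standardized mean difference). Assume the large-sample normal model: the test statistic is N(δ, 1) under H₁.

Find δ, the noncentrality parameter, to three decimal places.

δ ≈ 3.939

The noncentrality parameter scales effect size by the design's sample-size factor: δ = d·√(n/2) = 0.39 × √(204/2) = 3.9388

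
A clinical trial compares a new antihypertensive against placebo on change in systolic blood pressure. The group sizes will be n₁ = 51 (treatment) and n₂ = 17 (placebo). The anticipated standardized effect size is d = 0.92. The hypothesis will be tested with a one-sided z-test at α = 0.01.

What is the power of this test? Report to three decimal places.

Noncentrality parameter: δ = d / √(1/n₁ + 1/n₂) = 0.92 / √(1/51 + 1/17) = 3.2851
Critical value for a one-sided test at α = 0.01: z_α = 2.326.
Power = P(Z > 2.326 − δ) = Φ(0.959) = 0.8311.

Power ≈ 0.831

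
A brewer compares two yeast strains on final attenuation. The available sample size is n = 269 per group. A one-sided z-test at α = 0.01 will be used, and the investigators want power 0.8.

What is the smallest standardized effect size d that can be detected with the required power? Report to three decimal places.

d ≈ 0.273

Required noncentrality: δ = z_{0.01} + z_{0.20} = 2.326 + 0.842 = 3.168.
δ = d·√(n/2) ⇒ d = δ/√(n/2) = 3.168/√(269/2) = 0.2732.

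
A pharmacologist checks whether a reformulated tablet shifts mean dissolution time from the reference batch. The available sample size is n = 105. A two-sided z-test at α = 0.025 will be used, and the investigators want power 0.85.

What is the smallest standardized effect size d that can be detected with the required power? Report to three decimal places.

Required noncentrality: δ = z_{0.0125} + z_{0.15} = 2.241 + 1.036 = 3.278.
(Lower-tail contribution to power is negligible for δ > 0.)
δ = d·√n ⇒ d = δ/√n = 3.278/√105 = 0.3199.

d ≈ 0.320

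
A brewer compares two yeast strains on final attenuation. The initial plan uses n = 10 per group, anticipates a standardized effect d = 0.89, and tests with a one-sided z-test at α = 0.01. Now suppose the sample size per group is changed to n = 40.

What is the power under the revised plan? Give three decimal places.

With n = 40 per group: δ = d·√(n/2) = 0.89 × √(40/2) = 3.9802. Critical value z_{0.01} = 2.326.
Revised power = P(Z > 2.326 − δ) = Φ(1.654) = 0.9509.

Power ≈ 0.951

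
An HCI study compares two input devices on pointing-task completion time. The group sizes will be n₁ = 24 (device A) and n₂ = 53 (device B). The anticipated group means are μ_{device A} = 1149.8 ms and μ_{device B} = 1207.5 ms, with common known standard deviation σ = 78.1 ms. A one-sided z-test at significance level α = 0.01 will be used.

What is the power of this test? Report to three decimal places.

Standardized effect: d = |μ_{device A} − μ_{device B}| / σ = |1149.8 − 1207.5| / 78.1 = 0.7388
Noncentrality parameter: δ = d / √(1/n₁ + 1/n₂) = 0.7388 / √(1/24 + 1/53) = 3.0028
One-sided α = 0.01 → critical value z_{0.01} = 2.326.
Power = P(Z > 2.326 − δ) = Φ(0.676) = 0.7506.

Power ≈ 0.751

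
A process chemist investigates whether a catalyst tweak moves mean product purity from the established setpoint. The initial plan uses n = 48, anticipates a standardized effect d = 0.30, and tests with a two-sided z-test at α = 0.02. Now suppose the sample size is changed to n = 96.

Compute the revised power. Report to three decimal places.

With n = 96: δ = d·√n = 0.30 × √96 = 2.9394. Critical value z_{0.01} = 2.326.
Revised power = Φ(δ − 2.326) + Φ(−δ − 2.326) = Φ(0.613) + Φ(-5.266) = 0.7301 + 0.0000 = 0.7301.

Power ≈ 0.730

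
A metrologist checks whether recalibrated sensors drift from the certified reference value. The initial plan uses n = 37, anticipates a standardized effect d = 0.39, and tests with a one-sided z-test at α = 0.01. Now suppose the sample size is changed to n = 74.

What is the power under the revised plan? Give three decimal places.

Power ≈ 0.848

With n = 74: δ = d·√n = 0.39 × √74 = 3.3549. Critical value z_{0.01} = 2.326.
Revised power = P(Z > 2.326 − δ) = Φ(1.029) = 0.8482.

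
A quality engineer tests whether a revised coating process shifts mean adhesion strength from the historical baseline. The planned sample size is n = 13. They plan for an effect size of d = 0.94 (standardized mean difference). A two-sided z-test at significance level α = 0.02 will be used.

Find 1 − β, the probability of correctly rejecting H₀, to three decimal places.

Noncentrality parameter: δ = d·√n = 0.94 × √13 = 3.3892
Two-sided α = 0.02 → critical value z_{0.01} = 2.326.
Power = Φ(δ − 2.326) + Φ(−δ − 2.326) = Φ(1.063) + Φ(-5.716) = 0.8561 + 0.0000 = 0.8561.

Power ≈ 0.856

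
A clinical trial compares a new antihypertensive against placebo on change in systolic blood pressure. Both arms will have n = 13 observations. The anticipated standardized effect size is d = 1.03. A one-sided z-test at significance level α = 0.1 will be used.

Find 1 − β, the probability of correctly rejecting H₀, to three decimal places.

Noncentrality parameter: δ = d·√(n/2) = 1.03 × √(13/2) = 2.6260
One-sided α = 0.1 → critical value z_{0.1} = 1.282.
Power = P(Z > 1.282 − δ) = Φ(1.344) = 0.9106.

Power ≈ 0.911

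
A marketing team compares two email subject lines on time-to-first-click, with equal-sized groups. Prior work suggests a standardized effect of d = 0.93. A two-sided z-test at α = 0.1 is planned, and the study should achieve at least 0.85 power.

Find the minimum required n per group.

Set Φ(δ − 1.645) = 0.85; then δ − 1.645 = Φ⁻¹(0.85) = 1.036, giving δ = 2.681.
(Ignoring the negligible lower-tail rejection probability gives the usual closed-form inversion.)
δ = d·√(n/2) ⇒ n = 2(δ/d)² = 2 × (2.681 / 0.93)² = 16.62.
Rounding up, n = 17 per group.

n = 17 per group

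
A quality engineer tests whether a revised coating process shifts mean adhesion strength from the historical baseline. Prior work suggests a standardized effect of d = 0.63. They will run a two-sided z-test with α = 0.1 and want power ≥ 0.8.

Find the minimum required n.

Set Φ(δ − 1.645) = 0.8; then δ − 1.645 = Φ⁻¹(0.8) = 0.842, giving δ = 2.486.
(For δ > 0 the lower-tail rejection region contributes negligibly to power, so the one-term inversion is standard.)
δ = d·√n ⇒ n = (δ/d)² = (2.486 / 0.63)² = 15.58.
Rounding up, n = 16.

n = 16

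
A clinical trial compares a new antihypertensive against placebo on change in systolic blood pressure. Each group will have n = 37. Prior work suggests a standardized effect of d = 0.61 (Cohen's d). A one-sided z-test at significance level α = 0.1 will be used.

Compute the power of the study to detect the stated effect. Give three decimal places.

Power ≈ 0.910

Noncentrality parameter: δ = d·√(n/2) = 0.61 × √(37/2) = 2.6237
Critical value for a one-sided test at α = 0.1: z_α = 1.282.
Power = Φ(δ − 1.282) = Φ(1.342) = 0.9102.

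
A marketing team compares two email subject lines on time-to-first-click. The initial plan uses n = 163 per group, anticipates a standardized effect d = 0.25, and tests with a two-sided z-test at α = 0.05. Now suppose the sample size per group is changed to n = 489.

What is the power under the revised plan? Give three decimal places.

Power ≈ 0.974

With n = 489 per group: δ = d·√(n/2) = 0.25 × √(489/2) = 3.9091. Critical value z_{0.025} = 1.960.
Revised power = Φ(δ − 1.960) + Φ(−δ − 1.960) = Φ(1.949) + Φ(-5.869) = 0.9744 + 0.0000 = 0.9744.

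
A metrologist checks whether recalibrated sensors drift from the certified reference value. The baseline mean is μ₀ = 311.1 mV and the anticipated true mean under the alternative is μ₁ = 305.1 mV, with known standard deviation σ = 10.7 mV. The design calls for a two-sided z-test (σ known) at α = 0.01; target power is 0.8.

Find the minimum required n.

n = 38

Standardized effect: d = |μ₁ − μ₀| / σ = |305.1 − 311.1| / 10.7 = 0.5607
For power 0.8 need Φ(δ − z_{0.005}) = 0.8, so δ = z_{0.005} + z_{0.20} = 2.576 + 0.842 = 3.417.
(For δ > 0 the lower-tail rejection region contributes negligibly to power, so the one-term inversion is standard.)
δ = d·√n ⇒ n = (δ/d)² = (3.417 / 0.5607)² = 37.14.
Rounding up, n = 38.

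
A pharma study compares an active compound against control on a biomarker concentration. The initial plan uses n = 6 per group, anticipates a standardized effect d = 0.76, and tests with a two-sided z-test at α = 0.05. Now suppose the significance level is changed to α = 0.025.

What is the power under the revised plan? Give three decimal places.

Power ≈ 0.178

δ = d·√(n/2) = 0.76 × √(6/2) = 1.3164 (unchanged). New critical value: z_{0.0125} = 2.241.
Revised power = Φ(δ − 2.241) + Φ(−δ − 2.241) = Φ(-0.925) + Φ(-3.558) = 0.1775 + 0.0002 = 0.1777.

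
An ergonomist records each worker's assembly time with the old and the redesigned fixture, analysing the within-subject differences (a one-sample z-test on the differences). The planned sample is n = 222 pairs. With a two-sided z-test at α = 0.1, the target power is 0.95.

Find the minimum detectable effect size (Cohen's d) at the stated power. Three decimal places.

Required noncentrality: δ = z_{0.05} + z_{0.05} = 1.645 + 1.645 = 3.290.
(Lower-tail contribution to power is negligible for δ > 0.)
δ = d·√n ⇒ d = δ/√n = 3.290/√222 = 0.2208.

d ≈ 0.221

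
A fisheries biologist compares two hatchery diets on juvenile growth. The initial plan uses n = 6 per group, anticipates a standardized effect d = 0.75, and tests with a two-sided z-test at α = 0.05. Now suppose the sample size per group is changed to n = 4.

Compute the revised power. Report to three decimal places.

With n = 4 per group: δ = d·√(n/2) = 0.75 × √(4/2) = 1.0607. Critical value z_{0.025} = 1.960.
Revised power = Φ(δ − 1.960) + Φ(−δ − 1.960) = Φ(-0.899) + Φ(-3.021) = 0.1842 + 0.0013 = 0.1855.

Power ≈ 0.186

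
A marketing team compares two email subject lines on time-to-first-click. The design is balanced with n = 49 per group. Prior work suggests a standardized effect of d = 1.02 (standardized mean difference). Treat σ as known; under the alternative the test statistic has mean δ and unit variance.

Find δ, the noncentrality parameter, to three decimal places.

The noncentrality parameter scales effect size by the design's sample-size factor: δ = d·√(n/2) = 1.02 × √(49/2) = 5.0487

δ ≈ 5.049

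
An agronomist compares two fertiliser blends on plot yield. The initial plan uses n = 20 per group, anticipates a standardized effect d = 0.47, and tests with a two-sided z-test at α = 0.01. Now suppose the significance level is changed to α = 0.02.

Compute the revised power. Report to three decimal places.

Power ≈ 0.201

δ = d·√(n/2) = 0.47 × √(20/2) = 1.4863 (unchanged). New critical value: z_{0.01} = 2.326.
Revised power = Φ(δ − 2.326) + Φ(−δ − 2.326) = Φ(-0.840) + Φ(-3.813) = 0.2004 + 0.0001 = 0.2005.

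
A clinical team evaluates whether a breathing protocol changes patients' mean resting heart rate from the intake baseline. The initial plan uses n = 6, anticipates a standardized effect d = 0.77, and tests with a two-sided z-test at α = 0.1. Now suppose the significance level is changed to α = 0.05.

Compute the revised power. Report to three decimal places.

δ = d·√n = 0.77 × √6 = 1.8861 (unchanged). New critical value: z_{0.025} = 1.960.
Revised power = Φ(δ − 1.960) + Φ(−δ − 1.960) = Φ(-0.074) + Φ(-3.846) = 0.4706 + 0.0001 = 0.4706.

Power ≈ 0.471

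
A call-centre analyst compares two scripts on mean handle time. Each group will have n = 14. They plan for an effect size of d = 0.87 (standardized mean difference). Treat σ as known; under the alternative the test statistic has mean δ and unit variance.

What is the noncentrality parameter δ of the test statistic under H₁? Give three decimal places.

The noncentrality parameter scales effect size by the design's sample-size factor: δ = d·√(n/2) = 0.87 × √(14/2) = 2.3018

δ ≈ 2.302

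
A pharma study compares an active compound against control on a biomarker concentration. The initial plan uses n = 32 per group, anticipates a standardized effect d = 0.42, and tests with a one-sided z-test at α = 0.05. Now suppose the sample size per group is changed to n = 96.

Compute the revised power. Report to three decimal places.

Power ≈ 0.897

With n = 96 per group: δ = d·√(n/2) = 0.42 × √(96/2) = 2.9098. Critical value z_{0.05} = 1.645.
Revised power = P(Z > 1.645 − δ) = Φ(1.265) = 0.8971.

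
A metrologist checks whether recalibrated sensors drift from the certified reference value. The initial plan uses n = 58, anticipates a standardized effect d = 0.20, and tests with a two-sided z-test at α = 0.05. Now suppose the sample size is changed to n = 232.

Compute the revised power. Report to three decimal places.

Power ≈ 0.861

With n = 232: δ = d·√n = 0.20 × √232 = 3.0463. Critical value z_{0.025} = 1.960.
Revised power = Φ(δ − 1.960) + Φ(−δ − 1.960) = Φ(1.086) + Φ(-5.006) = 0.8613 + 0.0000 = 0.8613.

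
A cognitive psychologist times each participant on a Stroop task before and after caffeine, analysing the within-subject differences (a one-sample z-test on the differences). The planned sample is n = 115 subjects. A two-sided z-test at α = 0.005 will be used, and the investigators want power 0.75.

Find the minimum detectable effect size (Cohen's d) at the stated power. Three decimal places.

d ≈ 0.325

Required noncentrality: δ = z_{0.0025} + z_{0.25} = 2.807 + 0.674 = 3.482.
(Lower-tail contribution to power is negligible for δ > 0.)
δ = d·√n ⇒ d = δ/√n = 3.482/√115 = 0.3247.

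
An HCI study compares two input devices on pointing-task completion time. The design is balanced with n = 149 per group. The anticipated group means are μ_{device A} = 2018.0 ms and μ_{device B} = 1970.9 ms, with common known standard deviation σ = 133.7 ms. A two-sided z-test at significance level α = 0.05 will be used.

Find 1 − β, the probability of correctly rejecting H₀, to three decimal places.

Power ≈ 0.860

Standardized effect: d = |μ_{device A} − μ_{device B}| / σ = |2018.0 − 1970.9| / 133.7 = 0.3523
Noncentrality parameter: δ = d·√(n/2) = 0.3523 × √(149/2) = 3.0407
Two-sided α = 0.05 → critical value z_{0.025} = 1.960.
Power = Φ(δ − 1.960) + Φ(−δ − 1.960) = Φ(1.081) + Φ(-5.001) = 0.8601 + 0.0000 = 0.8601.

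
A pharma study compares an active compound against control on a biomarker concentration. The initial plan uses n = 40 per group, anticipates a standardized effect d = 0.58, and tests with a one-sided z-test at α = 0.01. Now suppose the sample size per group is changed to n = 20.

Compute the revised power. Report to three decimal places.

Power ≈ 0.311

With n = 20 per group: δ = d·√(n/2) = 0.58 × √(20/2) = 1.8341. Critical value z_{0.01} = 2.326.
Revised power = P(Z > 2.326 − δ) = Φ(-0.492) = 0.3113.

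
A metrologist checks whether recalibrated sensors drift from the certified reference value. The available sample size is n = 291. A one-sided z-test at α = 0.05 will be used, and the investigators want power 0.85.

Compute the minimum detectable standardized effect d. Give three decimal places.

d ≈ 0.157

Required noncentrality: δ = z_{0.05} + z_{0.15} = 1.645 + 1.036 = 2.681.
δ = d·√n ⇒ d = δ/√n = 2.681/√291 = 0.1572.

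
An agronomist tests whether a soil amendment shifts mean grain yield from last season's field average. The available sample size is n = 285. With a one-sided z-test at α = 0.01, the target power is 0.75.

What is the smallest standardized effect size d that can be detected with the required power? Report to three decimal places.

d ≈ 0.178

Required noncentrality: δ = z_{0.01} + z_{0.25} = 2.326 + 0.674 = 3.001.
δ = d·√n ⇒ d = δ/√n = 3.001/√285 = 0.1778.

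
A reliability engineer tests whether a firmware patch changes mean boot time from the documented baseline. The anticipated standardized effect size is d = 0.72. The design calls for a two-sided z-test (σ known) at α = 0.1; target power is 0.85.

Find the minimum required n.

For power 0.85 need Φ(δ − z_{0.05}) = 0.85, so δ = z_{0.05} + z_{0.15} = 1.645 + 1.036 = 2.681.
(For δ > 0 the lower-tail rejection region contributes negligibly to power, so the one-term inversion is standard.)
δ = d·√n ⇒ n = (δ/d)² = (2.681 / 0.72)² = 13.87.
Rounding up, n = 14.

n = 14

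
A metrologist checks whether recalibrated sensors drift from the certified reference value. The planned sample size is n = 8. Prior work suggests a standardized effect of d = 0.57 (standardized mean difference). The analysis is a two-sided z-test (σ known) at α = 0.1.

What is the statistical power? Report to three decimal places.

Noncentrality parameter: λ = d·√n = 0.57 × √8 = 1.6122
Two-sided α = 0.1 → critical value z_{0.05} = 1.645.
Power = Φ(λ − 1.645) + Φ(−λ − 1.645) = Φ(-0.033) + Φ(-3.257) = 0.4870 + 0.0006 = 0.4875.

Power ≈ 0.488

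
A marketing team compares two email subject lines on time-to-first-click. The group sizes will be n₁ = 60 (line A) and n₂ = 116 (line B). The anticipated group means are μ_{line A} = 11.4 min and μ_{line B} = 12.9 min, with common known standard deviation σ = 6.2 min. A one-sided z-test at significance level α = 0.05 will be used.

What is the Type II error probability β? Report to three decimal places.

β ≈ 0.549

Standardized effect: d = |μ_{line A} − μ_{line B}| / σ = |11.4 − 12.9| / 6.2 = 0.2419
Noncentrality parameter: δ = d / √(1/n₁ + 1/n₂) = 0.2419 / √(1/60 + 1/116) = 1.5214
Critical value for a one-sided test at α = 0.05: z_α = 1.645.
Power = P(Z > 1.645 − δ) = Φ(-0.123) = 0.4509.
Type II error: β = 1 − power = 1 − 0.4509 = 0.5491.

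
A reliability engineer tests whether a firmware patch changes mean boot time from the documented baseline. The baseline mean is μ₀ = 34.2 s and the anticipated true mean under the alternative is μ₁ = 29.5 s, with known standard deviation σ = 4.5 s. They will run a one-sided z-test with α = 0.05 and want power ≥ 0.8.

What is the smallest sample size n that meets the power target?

Standardized effect: d = |μ₁ − μ₀| / σ = |29.5 − 34.2| / 4.5 = 1.0444
Set Φ(δ − 1.645) = 0.8; then δ − 1.645 = Φ⁻¹(0.8) = 0.842, giving δ = 2.486.
δ = d·√n ⇒ n = (δ/d)² = (2.486 / 1.0444)² = 5.67.
Rounding up, n = 6.

n = 6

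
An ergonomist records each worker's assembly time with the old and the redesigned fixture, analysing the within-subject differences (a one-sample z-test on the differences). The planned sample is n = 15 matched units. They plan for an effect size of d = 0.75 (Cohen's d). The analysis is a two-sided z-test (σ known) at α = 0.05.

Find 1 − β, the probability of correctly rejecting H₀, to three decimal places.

Power ≈ 0.828

Noncentrality parameter: δ = d·√n = 0.75 × √15 = 2.9047
Two-sided α = 0.05 → critical value z_{0.025} = 1.960.
Power = Φ(δ − 1.960) + Φ(−δ − 1.960) = Φ(0.945) + Φ(-4.865) = 0.8276 + 0.0000 = 0.8276.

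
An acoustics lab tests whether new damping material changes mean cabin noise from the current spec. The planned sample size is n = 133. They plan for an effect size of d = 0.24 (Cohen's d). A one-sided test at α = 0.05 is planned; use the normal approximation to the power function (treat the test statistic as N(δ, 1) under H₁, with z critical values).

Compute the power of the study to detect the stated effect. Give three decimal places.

Noncentrality parameter: δ = d·√n = 0.24 × √133 = 2.7678
One-sided α = 0.05 → critical value z_{0.05} = 1.645.
Power = Φ(δ − 1.645) = Φ(1.123) = 0.8693.

Power ≈ 0.869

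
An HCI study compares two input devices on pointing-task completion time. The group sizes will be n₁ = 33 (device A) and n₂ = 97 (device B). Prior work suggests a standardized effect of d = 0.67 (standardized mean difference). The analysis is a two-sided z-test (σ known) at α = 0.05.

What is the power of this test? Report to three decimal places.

Noncentrality parameter: δ = d / √(1/n₁ + 1/n₂) = 0.67 / √(1/33 + 1/97) = 3.3247
Two-sided α = 0.05 → critical value z_{0.025} = 1.960.
Power = Φ(δ − 1.960) + Φ(−δ − 1.960) = Φ(1.365) + Φ(-5.285) = 0.9138 + 0.0000 = 0.9138.

Power ≈ 0.914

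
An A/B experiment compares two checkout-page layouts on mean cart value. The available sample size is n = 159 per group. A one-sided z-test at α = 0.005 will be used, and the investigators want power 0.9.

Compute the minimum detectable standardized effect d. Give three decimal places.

Required noncentrality: δ = z_{0.005} + z_{0.10} = 2.576 + 1.282 = 3.857.
δ = d·√(n/2) ⇒ d = δ/√(n/2) = 3.857/√(159/2) = 0.4326.

d ≈ 0.433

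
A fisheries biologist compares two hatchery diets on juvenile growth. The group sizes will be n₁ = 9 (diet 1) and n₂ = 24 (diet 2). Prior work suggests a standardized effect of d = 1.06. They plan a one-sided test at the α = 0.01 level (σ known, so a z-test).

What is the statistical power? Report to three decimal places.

Power ≈ 0.650

Noncentrality parameter: δ = d / √(1/n₁ + 1/n₂) = 1.06 / √(1/9 + 1/24) = 2.7119
One-sided α = 0.01 → critical value z_{0.01} = 2.326.
Power = Φ(δ − 2.326) = Φ(0.386) = 0.6501.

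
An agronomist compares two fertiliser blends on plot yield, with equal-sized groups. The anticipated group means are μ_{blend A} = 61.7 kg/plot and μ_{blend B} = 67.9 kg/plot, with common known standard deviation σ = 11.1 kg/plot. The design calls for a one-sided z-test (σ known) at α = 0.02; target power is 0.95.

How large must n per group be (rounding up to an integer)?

Standardized effect: d = |μ_{blend A} − μ_{blend B}| / σ = |61.7 − 67.9| / 11.1 = 0.5586
Set Φ(δ − 2.054) = 0.95; then δ − 2.054 = Φ⁻¹(0.95) = 1.645, giving δ = 3.699.
δ = d·√(n/2) ⇒ n = 2(δ/d)² = 2 × (3.699 / 0.5586)² = 87.69.
Round up to the next whole unit.

n = 88 per group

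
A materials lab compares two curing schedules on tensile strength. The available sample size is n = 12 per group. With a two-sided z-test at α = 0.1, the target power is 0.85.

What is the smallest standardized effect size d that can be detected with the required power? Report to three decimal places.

d ≈ 1.095

Need Φ(δ − 1.645) = 0.85, so δ = 1.645 + 1.036 = 2.681.
(The second rejection-region term Φ(−δ − z_{α/2}) is negligible and dropped.)
δ = d·√(n/2) ⇒ d = δ/√(n/2) = 2.681/√(12/2) = 1.0946.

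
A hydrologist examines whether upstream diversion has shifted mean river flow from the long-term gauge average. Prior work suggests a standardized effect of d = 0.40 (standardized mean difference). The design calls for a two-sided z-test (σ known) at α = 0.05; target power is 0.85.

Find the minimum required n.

n = 57

For power 0.85 need Φ(δ − z_{0.025}) = 0.85, so δ = z_{0.025} + z_{0.15} = 1.960 + 1.036 = 2.996.
(Ignoring the negligible lower-tail rejection probability gives the usual closed-form inversion.)
δ = d·√n ⇒ n = (δ/d)² = (2.996 / 0.40)² = 56.11.
Round up to the next whole unit.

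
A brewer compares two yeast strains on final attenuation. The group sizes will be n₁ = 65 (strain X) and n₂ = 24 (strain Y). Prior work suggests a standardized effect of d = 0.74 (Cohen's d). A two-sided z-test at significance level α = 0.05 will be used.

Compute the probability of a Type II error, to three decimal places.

β ≈ 0.128

Noncentrality parameter: δ = d / √(1/n₁ + 1/n₂) = 0.74 / √(1/65 + 1/24) = 3.0981
Critical value for a two-sided test at α = 0.05: z_{α/2} = 1.960.
Power = Φ(δ − 1.960) + Φ(−δ − 1.960) = Φ(1.138) + Φ(-5.058) = 0.8725 + 0.0000 = 0.8725.
Type II error: β = 1 − power = 1 − 0.8725 = 0.1275.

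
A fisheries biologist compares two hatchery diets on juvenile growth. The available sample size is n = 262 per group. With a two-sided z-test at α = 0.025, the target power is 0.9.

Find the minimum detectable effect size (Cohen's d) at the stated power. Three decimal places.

d ≈ 0.308

Required noncentrality: δ = z_{0.0125} + z_{0.10} = 2.241 + 1.282 = 3.523.
(The second rejection-region term Φ(−δ − z_{α/2}) is negligible and dropped.)
δ = d·√(n/2) ⇒ d = δ/√(n/2) = 3.523/√(262/2) = 0.3078.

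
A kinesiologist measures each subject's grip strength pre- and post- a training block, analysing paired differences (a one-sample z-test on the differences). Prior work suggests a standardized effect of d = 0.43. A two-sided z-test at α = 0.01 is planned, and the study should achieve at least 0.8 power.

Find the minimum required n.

For power 0.8 need Φ(δ − z_{0.005}) = 0.8, so δ = z_{0.005} + z_{0.20} = 2.576 + 0.842 = 3.417.
(Ignoring the negligible lower-tail rejection probability gives the usual closed-form inversion.)
δ = d·√n ⇒ n = (δ/d)² = (3.417 / 0.43)² = 63.16.
Rounding up, n = 64.

n = 64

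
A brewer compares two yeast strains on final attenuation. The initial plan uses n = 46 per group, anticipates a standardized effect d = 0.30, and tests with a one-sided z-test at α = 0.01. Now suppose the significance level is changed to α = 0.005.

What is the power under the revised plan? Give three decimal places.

Power ≈ 0.128

δ = d·√(n/2) = 0.30 × √(46/2) = 1.4387 (unchanged). New critical value: z_{0.005} = 2.576.
Revised power = Φ(δ − 2.576) = Φ(-1.137) = 0.1278.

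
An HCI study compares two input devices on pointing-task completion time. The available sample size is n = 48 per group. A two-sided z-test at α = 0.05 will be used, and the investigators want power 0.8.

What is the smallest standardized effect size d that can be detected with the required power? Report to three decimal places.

d ≈ 0.572

Required noncentrality: δ = z_{0.025} + z_{0.20} = 1.960 + 0.842 = 2.802.
(Lower-tail contribution to power is negligible for δ > 0.)
δ = d·√(n/2) ⇒ d = δ/√(n/2) = 2.802/√(48/2) = 0.5719.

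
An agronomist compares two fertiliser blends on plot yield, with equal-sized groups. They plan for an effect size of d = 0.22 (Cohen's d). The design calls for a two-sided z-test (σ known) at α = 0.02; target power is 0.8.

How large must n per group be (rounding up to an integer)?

Set Φ(δ − 2.326) = 0.8; then δ − 2.326 = Φ⁻¹(0.8) = 0.842, giving δ = 3.168.
(The Φ(−δ − z_{α/2}) term is vanishingly small for δ > 0 and is dropped in the standard sample-size formula.)
δ = d·√(n/2) ⇒ n = 2(δ/d)² = 2 × (3.168 / 0.22)² = 414.71.
Round up to the next whole unit.

n = 415 per group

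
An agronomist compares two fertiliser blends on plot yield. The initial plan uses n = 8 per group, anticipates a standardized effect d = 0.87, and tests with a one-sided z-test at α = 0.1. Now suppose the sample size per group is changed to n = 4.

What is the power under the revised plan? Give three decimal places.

Power ≈ 0.480

With n = 4 per group: δ = d·√(n/2) = 0.87 × √(4/2) = 1.2304. Critical value z_{0.1} = 1.282.
Revised power = P(Z > 1.282 − δ) = Φ(-0.051) = 0.4796.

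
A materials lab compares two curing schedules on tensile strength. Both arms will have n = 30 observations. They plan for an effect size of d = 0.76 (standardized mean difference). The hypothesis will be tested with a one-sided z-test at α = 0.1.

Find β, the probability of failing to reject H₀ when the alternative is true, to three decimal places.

β ≈ 0.048

Noncentrality parameter: δ = d·√(n/2) = 0.76 × √(30/2) = 2.9435
One-sided α = 0.1 → critical value z_{0.1} = 1.282.
Power = P(Z > 1.282 − δ) = Φ(1.662) = 0.9517.
Type II error: β = 1 − power = 1 − 0.9517 = 0.0483.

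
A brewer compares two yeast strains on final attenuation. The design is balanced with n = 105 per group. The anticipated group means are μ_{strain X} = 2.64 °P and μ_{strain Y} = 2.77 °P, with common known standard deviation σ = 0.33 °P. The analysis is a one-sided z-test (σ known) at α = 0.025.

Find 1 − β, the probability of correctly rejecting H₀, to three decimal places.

Power ≈ 0.814

Standardized effect: d = |μ_{strain X} − μ_{strain Y}| / σ = |2.64 − 2.77| / 0.33 = 0.3939
Noncentrality parameter: δ = d·√(n/2) = 0.3939 × √(105/2) = 2.8544
Critical value for a one-sided test at α = 0.025: z_α = 1.960.
Power = P(Z > 1.960 − δ) = Φ(0.894) = 0.8144.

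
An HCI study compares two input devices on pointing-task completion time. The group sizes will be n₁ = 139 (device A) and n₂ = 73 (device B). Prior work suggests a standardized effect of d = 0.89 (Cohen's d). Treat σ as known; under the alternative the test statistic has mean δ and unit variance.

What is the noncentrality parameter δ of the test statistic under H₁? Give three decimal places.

The noncentrality parameter scales effect size by the design's sample-size factor: δ = d / √(1/n₁ + 1/n₂) = 0.89 / √(1/139 + 1/73) = 6.1573

δ ≈ 6.157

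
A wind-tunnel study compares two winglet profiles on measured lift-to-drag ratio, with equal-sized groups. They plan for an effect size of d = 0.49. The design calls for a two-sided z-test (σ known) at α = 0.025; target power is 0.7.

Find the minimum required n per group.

n = 64 per group

Set Φ(δ − 2.241) = 0.7; then δ − 2.241 = Φ⁻¹(0.7) = 0.524, giving δ = 2.766.
(The Φ(−δ − z_{α/2}) term is vanishingly small for δ > 0 and is dropped in the standard sample-size formula.)
δ = d·√(n/2) ⇒ n = 2(δ/d)² = 2 × (2.766 / 0.49)² = 63.72.
Round up to the next whole unit.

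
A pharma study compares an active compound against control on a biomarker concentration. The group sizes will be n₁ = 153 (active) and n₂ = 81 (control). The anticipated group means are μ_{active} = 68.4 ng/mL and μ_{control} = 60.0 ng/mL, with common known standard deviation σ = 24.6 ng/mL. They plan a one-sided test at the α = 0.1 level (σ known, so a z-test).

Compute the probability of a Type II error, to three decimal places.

Standardized effect: d = |μ_{active} − μ_{control}| / σ = |68.4 − 60.0| / 24.6 = 0.3415
Noncentrality parameter: δ = d / √(1/n₁ + 1/n₂) = 0.3415 / √(1/153 + 1/81) = 2.4850
One-sided α = 0.1 → critical value z_{0.1} = 1.282.
Power = Φ(δ − 1.282) = Φ(1.203) = 0.8856.
Type II error: β = 1 − power = 1 − 0.8856 = 0.1144.

β ≈ 0.114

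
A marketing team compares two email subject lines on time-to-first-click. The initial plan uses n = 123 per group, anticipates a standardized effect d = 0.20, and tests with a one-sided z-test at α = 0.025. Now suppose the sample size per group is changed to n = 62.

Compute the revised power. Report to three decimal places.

Power ≈ 0.199

With n = 62 per group: δ = d·√(n/2) = 0.20 × √(62/2) = 1.1136. Critical value z_{0.025} = 1.960.
Revised power = P(Z > 1.960 − δ) = Φ(-0.846) = 0.1987.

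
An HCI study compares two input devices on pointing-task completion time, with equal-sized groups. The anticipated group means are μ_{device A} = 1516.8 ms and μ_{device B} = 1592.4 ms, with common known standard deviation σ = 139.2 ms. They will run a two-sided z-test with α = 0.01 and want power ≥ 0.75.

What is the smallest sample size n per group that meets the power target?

n = 72 per group

Standardized effect: d = |μ_{device A} − μ_{device B}| / σ = |1516.8 − 1592.4| / 139.2 = 0.5431
For power 0.75 need Φ(δ − z_{0.005}) = 0.75, so δ = z_{0.005} + z_{0.25} = 2.576 + 0.674 = 3.250.
(For δ > 0 the lower-tail rejection region contributes negligibly to power, so the one-term inversion is standard.)
δ = d·√(n/2) ⇒ n = 2(δ/d)² = 2 × (3.250 / 0.5431)² = 71.63.
Rounding up, n = 72 per group.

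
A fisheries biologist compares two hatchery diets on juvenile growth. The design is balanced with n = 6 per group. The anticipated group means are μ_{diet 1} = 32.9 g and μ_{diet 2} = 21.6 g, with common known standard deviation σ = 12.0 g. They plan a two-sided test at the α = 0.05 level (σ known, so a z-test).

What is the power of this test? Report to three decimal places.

Power ≈ 0.371

Standardized effect: d = |μ_{diet 1} − μ_{diet 2}| / σ = |32.9 − 21.6| / 12.0 = 0.9417
Noncentrality parameter: δ = d·√(n/2) = 0.9417 × √(6/2) = 1.6310
Two-sided α = 0.05 → critical value z_{0.025} = 1.960.
Power = Φ(δ − 1.960) + Φ(−δ − 1.960) = Φ(-0.329) + Φ(-3.591) = 0.3711 + 0.0002 = 0.3713.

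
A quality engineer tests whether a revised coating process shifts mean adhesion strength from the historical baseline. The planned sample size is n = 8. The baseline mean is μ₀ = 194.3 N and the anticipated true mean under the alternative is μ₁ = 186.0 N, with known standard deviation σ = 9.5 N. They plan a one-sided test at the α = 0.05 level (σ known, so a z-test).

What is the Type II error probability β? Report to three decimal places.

β ≈ 0.204

Standardized effect: d = |μ₁ − μ₀| / σ = |186.0 − 194.3| / 9.5 = 0.8737
Noncentrality parameter: δ = d·√n = 0.8737 × √8 = 2.4712
Critical value for a one-sided test at α = 0.05: z_α = 1.645.
Power = P(Z > 1.645 − δ) = Φ(0.826) = 0.7957.
Type II error: β = 1 − power = 1 − 0.7957 = 0.2043.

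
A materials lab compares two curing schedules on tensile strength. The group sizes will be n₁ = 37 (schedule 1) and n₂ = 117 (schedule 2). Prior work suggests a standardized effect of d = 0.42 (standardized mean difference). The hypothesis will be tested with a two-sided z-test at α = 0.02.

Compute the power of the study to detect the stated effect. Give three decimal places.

Power ≈ 0.460

Noncentrality parameter: δ = d / √(1/n₁ + 1/n₂) = 0.42 / √(1/37 + 1/117) = 2.2268
Two-sided α = 0.02 → critical value z_{0.01} = 2.326.
Power = Φ(δ − 2.326) + Φ(−δ − 2.326) = Φ(-0.100) + Φ(-4.553) = 0.4604 + 0.0000 = 0.4604.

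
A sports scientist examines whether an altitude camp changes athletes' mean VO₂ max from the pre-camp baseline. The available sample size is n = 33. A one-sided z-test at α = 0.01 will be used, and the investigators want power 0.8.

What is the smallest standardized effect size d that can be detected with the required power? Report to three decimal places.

d ≈ 0.551

Need Φ(δ − 2.326) = 0.8, so δ = 2.326 + 0.842 = 3.168.
δ = d·√n ⇒ d = δ/√n = 3.168/√33 = 0.5515.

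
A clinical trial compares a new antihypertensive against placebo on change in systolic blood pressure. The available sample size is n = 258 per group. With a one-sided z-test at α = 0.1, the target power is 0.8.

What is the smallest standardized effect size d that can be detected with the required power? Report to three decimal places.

Required noncentrality: δ = z_{0.1} + z_{0.20} = 1.282 + 0.842 = 2.123.
δ = d·√(n/2) ⇒ d = δ/√(n/2) = 2.123/√(258/2) = 0.1869.

d ≈ 0.187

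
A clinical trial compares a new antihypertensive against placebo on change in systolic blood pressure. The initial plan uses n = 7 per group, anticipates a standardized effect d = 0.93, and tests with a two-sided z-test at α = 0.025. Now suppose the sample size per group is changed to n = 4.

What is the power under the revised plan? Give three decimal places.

Power ≈ 0.177

With n = 4 per group: δ = d·√(n/2) = 0.93 × √(4/2) = 1.3152. Critical value z_{0.0125} = 2.241.
Revised power = Φ(δ − 2.241) + Φ(−δ − 2.241) = Φ(-0.926) + Φ(-3.557) = 0.1772 + 0.0002 = 0.1774.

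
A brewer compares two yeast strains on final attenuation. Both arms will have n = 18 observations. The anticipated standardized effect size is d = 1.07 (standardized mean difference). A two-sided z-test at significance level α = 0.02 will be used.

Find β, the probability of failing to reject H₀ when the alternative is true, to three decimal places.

β ≈ 0.188

Noncentrality parameter: λ = d·√(n/2) = 1.07 × √(18/2) = 3.2100
Critical value for a two-sided test at α = 0.02: z_{α/2} = 2.326.
Power = Φ(λ − 2.326) + Φ(−λ − 2.326) = Φ(0.884) + Φ(-5.536) = 0.8116 + 0.0000 = 0.8116.
Type II error: β = 1 − power = 1 − 0.8116 = 0.1884.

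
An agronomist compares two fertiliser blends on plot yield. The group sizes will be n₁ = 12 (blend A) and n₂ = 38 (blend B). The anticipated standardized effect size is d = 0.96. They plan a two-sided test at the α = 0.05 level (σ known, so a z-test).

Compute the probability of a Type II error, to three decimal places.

β ≈ 0.174

Noncentrality parameter: δ = d / √(1/n₁ + 1/n₂) = 0.96 / √(1/12 + 1/38) = 2.8991
Critical value for a two-sided test at α = 0.05: z_{α/2} = 1.960.
Power = Φ(δ − 1.960) + Φ(−δ − 1.960) = Φ(0.939) + Φ(-4.859) = 0.8262 + 0.0000 = 0.8262.
Type II error: β = 1 − power = 1 − 0.8262 = 0.1738.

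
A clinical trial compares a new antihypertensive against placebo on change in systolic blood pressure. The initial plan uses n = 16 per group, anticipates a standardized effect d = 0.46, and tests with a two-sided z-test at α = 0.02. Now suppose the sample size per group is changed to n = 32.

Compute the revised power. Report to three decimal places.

Power ≈ 0.313

With n = 32 per group: δ = d·√(n/2) = 0.46 × √(32/2) = 1.8400. Critical value z_{0.01} = 2.326.
Revised power = Φ(δ − 2.326) + Φ(−δ − 2.326) = Φ(-0.486) + Φ(-4.166) = 0.3134 + 0.0000 = 0.3134.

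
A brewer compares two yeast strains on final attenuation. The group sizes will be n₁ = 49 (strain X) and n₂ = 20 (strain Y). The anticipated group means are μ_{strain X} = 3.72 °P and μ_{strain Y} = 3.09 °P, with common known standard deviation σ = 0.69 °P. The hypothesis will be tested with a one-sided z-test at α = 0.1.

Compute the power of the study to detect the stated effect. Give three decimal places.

Power ≈ 0.985

Standardized effect: d = |μ_{strain X} − μ_{strain Y}| / σ = |3.72 − 3.09| / 0.69 = 0.9130
Noncentrality parameter: δ = d / √(1/n₁ + 1/n₂) = 0.9130 / √(1/49 + 1/20) = 3.4410
One-sided α = 0.1 → critical value z_{0.1} = 1.282.
Power = Φ(δ − 1.282) = Φ(2.159) = 0.9846.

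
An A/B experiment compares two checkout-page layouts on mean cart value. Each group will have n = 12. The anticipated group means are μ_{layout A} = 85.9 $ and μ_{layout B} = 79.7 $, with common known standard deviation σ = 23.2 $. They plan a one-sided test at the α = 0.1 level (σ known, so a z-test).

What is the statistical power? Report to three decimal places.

Standardized effect: d = |μ_{layout A} − μ_{layout B}| / σ = |85.9 − 79.7| / 23.2 = 0.2672
Noncentrality parameter: δ = d·√(n/2) = 0.2672 × √(12/2) = 0.6546
Critical value for a one-sided test at α = 0.1: z_α = 1.282.
Power = Φ(δ − 1.282) = Φ(-0.627) = 0.2653.

Power ≈ 0.265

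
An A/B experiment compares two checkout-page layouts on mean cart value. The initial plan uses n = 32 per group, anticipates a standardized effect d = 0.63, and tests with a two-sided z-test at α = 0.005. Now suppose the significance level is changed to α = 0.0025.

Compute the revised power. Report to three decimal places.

δ = d·√(n/2) = 0.63 × √(32/2) = 2.5200 (unchanged). New critical value: z_{0.0013} = 3.023.
Revised power = Φ(δ − 3.023) + Φ(−δ − 3.023) = Φ(-0.503) + Φ(-5.543) = 0.3074 + 0.0000 = 0.3074.

Power ≈ 0.307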